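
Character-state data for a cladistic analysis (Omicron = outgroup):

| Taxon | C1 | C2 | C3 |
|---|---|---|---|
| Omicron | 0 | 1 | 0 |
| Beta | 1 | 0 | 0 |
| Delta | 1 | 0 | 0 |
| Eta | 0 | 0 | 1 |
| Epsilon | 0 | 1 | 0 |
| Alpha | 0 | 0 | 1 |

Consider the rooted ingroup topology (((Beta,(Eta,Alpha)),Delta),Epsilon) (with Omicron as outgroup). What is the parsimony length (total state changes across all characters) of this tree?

4

Map each character onto (((Beta,(Eta,Alpha)),Delta),Epsilon) (rooted by Omicron) and count the minimum state changes it requires (Fitch parsimony):
C1: 2; C2: 1; C3: 1.
Total tree length = 4.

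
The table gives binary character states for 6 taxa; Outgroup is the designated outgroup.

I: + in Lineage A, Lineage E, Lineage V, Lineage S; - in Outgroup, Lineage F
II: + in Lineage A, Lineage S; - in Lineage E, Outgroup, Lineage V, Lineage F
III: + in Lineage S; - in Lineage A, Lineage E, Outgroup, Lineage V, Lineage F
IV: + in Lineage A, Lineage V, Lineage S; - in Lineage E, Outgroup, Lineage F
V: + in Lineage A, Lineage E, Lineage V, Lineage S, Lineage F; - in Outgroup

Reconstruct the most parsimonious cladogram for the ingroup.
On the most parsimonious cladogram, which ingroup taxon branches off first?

Lineage F

The outgroup has state '-' for every character, so '+' is the derived state throughout.
I: derived state '+' in Lineage A, Lineage E, Lineage S, and Lineage V only — synapomorphy for {Lineage A, Lineage E, Lineage S, Lineage V}.
Only Lineage A and Lineage S show the derived state '+' for II, supporting them as a clade.
III (derived state '+') is unique to Lineage S (autapomorphy; uninformative for grouping).
Only Lineage A, Lineage S, and Lineage V show the derived state '+' for IV, supporting them as a clade.
V (derived state '+') is shared by all ingroup taxa — unites the whole ingroup.
Most parsimonious ingroup topology: ((Lineage E,((Lineage S,Lineage A),Lineage V)),Lineage F).
Lineage F is sister to the clade containing all other ingroup taxa, so it is the earliest-diverging (most basal) ingroup lineage.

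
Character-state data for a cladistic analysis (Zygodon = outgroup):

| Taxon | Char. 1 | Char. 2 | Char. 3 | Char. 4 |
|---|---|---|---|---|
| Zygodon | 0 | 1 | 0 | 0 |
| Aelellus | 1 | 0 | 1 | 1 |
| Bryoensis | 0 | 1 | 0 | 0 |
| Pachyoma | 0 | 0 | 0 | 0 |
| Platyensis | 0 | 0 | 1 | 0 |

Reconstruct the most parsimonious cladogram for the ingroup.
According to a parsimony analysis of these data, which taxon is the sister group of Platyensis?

Character polarity is set by the outgroup: the derived state is whichever differs from the outgroup's state, so for Char. 2 the derived state is '0', and for the remaining characters it is '1'.
Char. 1: derived state '1' in Aelellus only — an autapomorphy, so it tells us nothing about relationships among taxa.
Char. 2: derived state '0' in Aelellus, Pachyoma, and Platyensis only — synapomorphy for {Aelellus, Pachyoma, Platyensis}.
Only Aelellus and Platyensis show the derived state '1' for Char. 3, supporting them as a clade.
Char. 4: derived state '1' in Aelellus only — an autapomorphy, so it tells us nothing about relationships among taxa.
Most parsimonious ingroup topology: (((Aelellus,Platyensis),Pachyoma),Bryoensis).
Platyensis and Aelellus form a cherry on this tree, so they are sister taxa.

Aelellus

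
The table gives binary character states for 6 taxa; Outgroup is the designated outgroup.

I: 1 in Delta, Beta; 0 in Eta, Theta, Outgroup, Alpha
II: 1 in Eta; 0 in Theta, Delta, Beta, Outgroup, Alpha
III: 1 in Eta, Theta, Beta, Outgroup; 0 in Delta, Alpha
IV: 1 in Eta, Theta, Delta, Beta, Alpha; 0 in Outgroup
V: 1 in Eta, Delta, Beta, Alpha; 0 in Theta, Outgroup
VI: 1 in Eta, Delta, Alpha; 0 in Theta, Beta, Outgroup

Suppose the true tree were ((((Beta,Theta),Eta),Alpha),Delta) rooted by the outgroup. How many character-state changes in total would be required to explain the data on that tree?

10

Map each character onto ((((Beta,Theta),Eta),Alpha),Delta) (rooted by Outgroup) and count the minimum state changes it requires (Fitch parsimony):
I: 2; II: 1; III: 2; IV: 1; V: 2; VI: 2.
Total tree length = 10.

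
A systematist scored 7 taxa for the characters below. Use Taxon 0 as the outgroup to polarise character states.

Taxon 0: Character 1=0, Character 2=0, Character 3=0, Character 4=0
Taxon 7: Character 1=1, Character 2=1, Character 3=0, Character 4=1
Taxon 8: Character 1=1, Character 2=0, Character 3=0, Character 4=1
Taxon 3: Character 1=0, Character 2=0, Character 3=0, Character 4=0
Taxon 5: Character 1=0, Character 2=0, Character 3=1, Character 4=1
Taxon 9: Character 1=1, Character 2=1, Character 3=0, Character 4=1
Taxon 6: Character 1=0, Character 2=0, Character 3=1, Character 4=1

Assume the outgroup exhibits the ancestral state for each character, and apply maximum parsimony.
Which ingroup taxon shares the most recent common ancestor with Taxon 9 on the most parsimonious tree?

The outgroup has state '0' for every character, so '1' is the derived state throughout.
Character 1 (derived state '1') is shared by Taxon 7, Taxon 8, and Taxon 9 — a synapomorphy uniting that clade.
Only Taxon 7 and Taxon 9 show the derived state '1' for Character 2, supporting them as a clade.
Only Taxon 5 and Taxon 6 show the derived state '1' for Character 3, supporting them as a clade.
Character 4 (derived state '1') is shared by Taxon 5, Taxon 6, Taxon 7, Taxon 8, and Taxon 9 — a synapomorphy uniting that clade.
Most parsimonious ingroup topology: ((((Taxon 7,Taxon 9),Taxon 8),(Taxon 5,Taxon 6)),Taxon 3).
Taxon 9 and Taxon 7 form a cherry on this tree, so they are sister taxa.

Taxon 7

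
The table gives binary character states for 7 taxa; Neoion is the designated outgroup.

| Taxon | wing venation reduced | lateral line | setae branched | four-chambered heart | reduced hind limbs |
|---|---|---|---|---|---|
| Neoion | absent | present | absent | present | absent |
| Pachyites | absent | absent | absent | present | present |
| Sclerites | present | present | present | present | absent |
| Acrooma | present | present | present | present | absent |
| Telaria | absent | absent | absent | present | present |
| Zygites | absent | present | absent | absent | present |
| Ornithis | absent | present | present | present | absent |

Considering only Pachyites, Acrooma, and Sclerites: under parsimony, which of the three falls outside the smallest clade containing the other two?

Character polarity is set by the outgroup: the derived state is whichever differs from the outgroup's state, so for lateral line, four-chambered heart the derived state is 'absent', and for the remaining characters it is 'present'.
Only Acrooma and Sclerites show the derived state 'present' for wing venation reduced, supporting them as a clade.
lateral line: derived state 'absent' in Pachyites and Telaria only — synapomorphy for {Pachyites, Telaria}.
Only Acrooma, Ornithis, and Sclerites show the derived state 'present' for setae branched, supporting them as a clade.
four-chambered heart: derived state 'absent' in Zygites only — an autapomorphy, so it tells us nothing about relationships among taxa.
reduced hind limbs: derived state 'present' in Pachyites, Telaria, and Zygites only — synapomorphy for {Pachyites, Telaria, Zygites}.
Most parsimonious ingroup topology: (((Pachyites,Telaria),Zygites),((Sclerites,Acrooma),Ornithis)).
Sclerites and Acrooma share a more recent common ancestor with each other than either does with Pachyites, so Pachyites is the least closely related of the three.

Pachyites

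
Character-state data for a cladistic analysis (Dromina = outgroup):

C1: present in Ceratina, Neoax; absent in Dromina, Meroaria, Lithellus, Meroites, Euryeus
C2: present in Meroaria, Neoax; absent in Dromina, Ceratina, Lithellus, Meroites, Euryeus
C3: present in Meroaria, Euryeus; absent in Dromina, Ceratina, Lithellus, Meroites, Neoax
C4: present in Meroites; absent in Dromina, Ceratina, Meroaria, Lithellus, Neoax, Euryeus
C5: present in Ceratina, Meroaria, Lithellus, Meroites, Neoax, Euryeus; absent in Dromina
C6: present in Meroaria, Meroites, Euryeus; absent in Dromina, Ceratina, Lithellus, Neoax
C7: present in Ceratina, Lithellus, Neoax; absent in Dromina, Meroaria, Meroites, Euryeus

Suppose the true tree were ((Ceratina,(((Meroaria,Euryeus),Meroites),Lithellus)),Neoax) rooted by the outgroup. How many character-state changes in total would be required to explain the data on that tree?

Map each character onto ((Ceratina,(((Meroaria,Euryeus),Meroites),Lithellus)),Neoax) (rooted by Dromina) and count the minimum state changes it requires (Fitch parsimony):
C1: 2; C2: 2; C3: 1; C4: 1; C5: 1; C6: 1; C7: 2.
Total tree length = 10.

10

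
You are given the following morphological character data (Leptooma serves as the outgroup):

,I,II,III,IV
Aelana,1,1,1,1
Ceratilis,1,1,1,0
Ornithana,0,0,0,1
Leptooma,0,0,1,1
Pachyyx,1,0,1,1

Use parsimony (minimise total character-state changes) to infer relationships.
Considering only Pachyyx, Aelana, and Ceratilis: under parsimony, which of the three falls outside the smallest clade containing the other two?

Character polarity is set by the outgroup: the derived state is whichever differs from the outgroup's state, so for III, IV the derived state is '0', and for the remaining characters it is '1'.
I: derived state '1' in Aelana, Ceratilis, and Pachyyx only — synapomorphy for {Aelana, Ceratilis, Pachyyx}.
II: derived state '1' in Aelana and Ceratilis only — synapomorphy for {Aelana, Ceratilis}.
III (derived state '0') is unique to Ornithana (autapomorphy; uninformative for grouping).
IV (derived state '0') is unique to Ceratilis (autapomorphy; uninformative for grouping).
Most parsimonious ingroup topology: (Ornithana,(Pachyyx,(Ceratilis,Aelana))).
Aelana and Ceratilis share a more recent common ancestor with each other than either does with Pachyyx, so Pachyyx is the least closely related of the three.

Pachyyx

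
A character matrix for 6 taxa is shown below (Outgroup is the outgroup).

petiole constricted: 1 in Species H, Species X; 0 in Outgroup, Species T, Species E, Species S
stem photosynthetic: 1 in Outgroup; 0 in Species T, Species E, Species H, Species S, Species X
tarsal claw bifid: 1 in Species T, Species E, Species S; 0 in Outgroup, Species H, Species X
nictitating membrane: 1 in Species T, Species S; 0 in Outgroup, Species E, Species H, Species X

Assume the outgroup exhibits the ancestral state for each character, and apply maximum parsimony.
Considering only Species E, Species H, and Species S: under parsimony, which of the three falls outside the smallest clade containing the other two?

Species H

Character polarity is set by the outgroup: the derived state is whichever differs from the outgroup's state, so for stem photosynthetic the derived state is '0', and for the remaining characters it is '1'.
Only Species H and Species X show the derived state '1' for petiole constricted, supporting them as a clade.
All ingroup taxa share the derived state '0' for stem photosynthetic; it defines the ingroup but does not resolve relationships within it.
tarsal claw bifid: derived state '1' in Species E, Species S, and Species T only — synapomorphy for {Species E, Species S, Species T}.
nictitating membrane (derived state '1') is shared by Species S and Species T — a synapomorphy uniting that clade.
Most parsimonious ingroup topology: (((Species T,Species S),Species E),(Species H,Species X)).
Species S and Species E share a more recent common ancestor with each other than either does with Species H, so Species H is the least closely related of the three.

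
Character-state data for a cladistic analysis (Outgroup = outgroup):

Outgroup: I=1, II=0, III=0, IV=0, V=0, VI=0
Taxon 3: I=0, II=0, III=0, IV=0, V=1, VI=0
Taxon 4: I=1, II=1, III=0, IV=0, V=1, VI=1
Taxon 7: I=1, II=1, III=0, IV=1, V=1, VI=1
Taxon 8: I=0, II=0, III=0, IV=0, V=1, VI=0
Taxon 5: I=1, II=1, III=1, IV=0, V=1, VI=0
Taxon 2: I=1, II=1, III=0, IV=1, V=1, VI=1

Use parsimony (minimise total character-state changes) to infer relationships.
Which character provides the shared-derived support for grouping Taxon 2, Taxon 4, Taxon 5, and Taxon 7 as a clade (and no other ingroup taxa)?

II

Character polarity is set by the outgroup: the derived state is whichever differs from the outgroup's state, so for I the derived state is '0', and for the remaining characters it is '1'.
I (derived state '0') is shared by Taxon 3 and Taxon 8 — a synapomorphy uniting that clade.
II (derived state '1') is shared by Taxon 2, Taxon 4, Taxon 5, and Taxon 7 — a synapomorphy uniting that clade.
III (derived state '1') is unique to Taxon 5 (autapomorphy; uninformative for grouping).
IV: derived state '1' in Taxon 2 and Taxon 7 only — synapomorphy for {Taxon 2, Taxon 7}.
All ingroup taxa share the derived state '1' for V; it defines the ingroup but does not resolve relationships within it.
Only Taxon 2, Taxon 4, and Taxon 7 show the derived state '1' for VI, supporting them as a clade.
Most parsimonious ingroup topology: ((Taxon 3,Taxon 8),((Taxon 4,(Taxon 7,Taxon 2)),Taxon 5)).
The clade {Taxon 2, Taxon 4, Taxon 5, Taxon 7} is supported by II: its derived state '1' occurs in exactly those taxa and in no other taxon (including the outgroup).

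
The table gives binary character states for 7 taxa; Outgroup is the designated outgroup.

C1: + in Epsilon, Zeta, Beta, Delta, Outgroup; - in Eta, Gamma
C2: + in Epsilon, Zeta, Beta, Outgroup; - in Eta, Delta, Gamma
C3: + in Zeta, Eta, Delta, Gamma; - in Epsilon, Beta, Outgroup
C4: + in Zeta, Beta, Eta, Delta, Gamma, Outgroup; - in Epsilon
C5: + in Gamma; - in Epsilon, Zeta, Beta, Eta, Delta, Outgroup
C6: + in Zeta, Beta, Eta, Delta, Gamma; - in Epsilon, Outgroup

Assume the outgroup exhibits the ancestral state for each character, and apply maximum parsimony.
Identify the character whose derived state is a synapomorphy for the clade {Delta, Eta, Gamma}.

C2

Character polarity is set by the outgroup: the derived state is whichever differs from the outgroup's state, so for C1, C2, C4 the derived state is '-', and for the remaining characters it is '+'.
Only Eta and Gamma show the derived state '-' for C1, supporting them as a clade.
C2 (derived state '-') is shared by Delta, Eta, and Gamma — a synapomorphy uniting that clade.
Only Delta, Eta, Gamma, and Zeta show the derived state '+' for C3, supporting them as a clade.
C4: derived state '-' in Epsilon only — an autapomorphy, so it tells us nothing about relationships among taxa.
C5: derived state '+' in Gamma only — an autapomorphy, so it tells us nothing about relationships among taxa.
C6 (derived state '+') is shared by Beta, Delta, Eta, Gamma, and Zeta — a synapomorphy uniting that clade.
Most parsimonious ingroup topology: (((((Gamma,Eta),Delta),Zeta),Beta),Epsilon).
The clade {Delta, Eta, Gamma} is supported by C2: its derived state '-' occurs in exactly those taxa and in no other taxon (including the outgroup).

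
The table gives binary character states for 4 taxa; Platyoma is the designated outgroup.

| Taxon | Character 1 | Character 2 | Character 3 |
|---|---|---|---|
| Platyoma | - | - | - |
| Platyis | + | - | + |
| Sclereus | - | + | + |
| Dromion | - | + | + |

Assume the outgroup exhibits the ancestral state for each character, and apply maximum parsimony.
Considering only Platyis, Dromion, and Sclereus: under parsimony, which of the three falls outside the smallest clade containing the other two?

The outgroup has state '-' for every character, so '+' is the derived state throughout.
Character 1: derived state '+' in Platyis only — an autapomorphy, so it tells us nothing about relationships among taxa.
Character 2: derived state '+' in Dromion and Sclereus only — synapomorphy for {Dromion, Sclereus}.
All ingroup taxa share the derived state '+' for Character 3; it defines the ingroup but does not resolve relationships within it.
Most parsimonious ingroup topology: (Platyis,(Sclereus,Dromion)).
Sclereus and Dromion share a more recent common ancestor with each other than either does with Platyis, so Platyis is the least closely related of the three.

Platyis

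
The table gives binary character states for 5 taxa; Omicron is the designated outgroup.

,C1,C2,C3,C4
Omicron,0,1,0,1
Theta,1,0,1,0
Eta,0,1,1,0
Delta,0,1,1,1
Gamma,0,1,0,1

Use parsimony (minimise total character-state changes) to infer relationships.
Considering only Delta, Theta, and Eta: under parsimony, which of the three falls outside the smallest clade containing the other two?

Character polarity is set by the outgroup: the derived state is whichever differs from the outgroup's state, so for C2, C4 the derived state is '0', and for the remaining characters it is '1'.
C1 (derived state '1') is unique to Theta (autapomorphy; uninformative for grouping).
C2 (derived state '0') is unique to Theta (autapomorphy; uninformative for grouping).
Only Delta, Eta, and Theta show the derived state '1' for C3, supporting them as a clade.
Only Eta and Theta show the derived state '0' for C4, supporting them as a clade.
Most parsimonious ingroup topology: (((Theta,Eta),Delta),Gamma).
Theta and Eta share a more recent common ancestor with each other than either does with Delta, so Delta is the least closely related of the three.

Delta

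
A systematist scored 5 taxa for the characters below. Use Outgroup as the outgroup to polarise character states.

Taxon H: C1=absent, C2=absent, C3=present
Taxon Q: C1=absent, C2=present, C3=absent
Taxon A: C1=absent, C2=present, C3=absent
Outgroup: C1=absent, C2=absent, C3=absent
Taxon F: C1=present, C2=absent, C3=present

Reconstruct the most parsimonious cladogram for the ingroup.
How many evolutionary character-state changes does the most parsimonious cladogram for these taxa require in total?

3

The outgroup has state 'absent' for every character, so 'present' is the derived state throughout.
C1 (derived state 'present') is unique to Taxon F (autapomorphy; uninformative for grouping).
C2: derived state 'present' in Taxon A and Taxon Q only — synapomorphy for {Taxon A, Taxon Q}.
C3 (derived state 'present') is shared by Taxon F and Taxon H — a synapomorphy uniting that clade.
Most parsimonious ingroup topology: ((Taxon F,Taxon H),(Taxon A,Taxon Q)).
Changes per character on this tree: C1: 1; C2: 1; C3: 1.
Total = 3.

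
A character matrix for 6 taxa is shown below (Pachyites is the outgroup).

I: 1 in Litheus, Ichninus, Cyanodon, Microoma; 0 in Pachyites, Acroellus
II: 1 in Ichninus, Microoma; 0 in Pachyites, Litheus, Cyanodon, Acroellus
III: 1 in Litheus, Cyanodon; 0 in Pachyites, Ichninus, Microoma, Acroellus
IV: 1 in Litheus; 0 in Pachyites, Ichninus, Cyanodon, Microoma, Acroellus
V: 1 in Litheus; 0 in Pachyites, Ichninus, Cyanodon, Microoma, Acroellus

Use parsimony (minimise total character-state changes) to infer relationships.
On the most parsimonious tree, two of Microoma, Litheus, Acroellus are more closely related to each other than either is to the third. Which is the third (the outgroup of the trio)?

The outgroup has state '0' for every character, so '1' is the derived state throughout.
I (derived state '1') is shared by Cyanodon, Ichninus, Litheus, and Microoma — a synapomorphy uniting that clade.
II (derived state '1') is shared by Ichninus and Microoma — a synapomorphy uniting that clade.
III (derived state '1') is shared by Cyanodon and Litheus — a synapomorphy uniting that clade.
IV (derived state '1') is unique to Litheus (autapomorphy; uninformative for grouping).
V: derived state '1' in Litheus only — an autapomorphy, so it tells us nothing about relationships among taxa.
Most parsimonious ingroup topology: (((Litheus,Cyanodon),(Ichninus,Microoma)),Acroellus).
Microoma and Litheus share a more recent common ancestor with each other than either does with Acroellus, so Acroellus is the least closely related of the three.

Acroellus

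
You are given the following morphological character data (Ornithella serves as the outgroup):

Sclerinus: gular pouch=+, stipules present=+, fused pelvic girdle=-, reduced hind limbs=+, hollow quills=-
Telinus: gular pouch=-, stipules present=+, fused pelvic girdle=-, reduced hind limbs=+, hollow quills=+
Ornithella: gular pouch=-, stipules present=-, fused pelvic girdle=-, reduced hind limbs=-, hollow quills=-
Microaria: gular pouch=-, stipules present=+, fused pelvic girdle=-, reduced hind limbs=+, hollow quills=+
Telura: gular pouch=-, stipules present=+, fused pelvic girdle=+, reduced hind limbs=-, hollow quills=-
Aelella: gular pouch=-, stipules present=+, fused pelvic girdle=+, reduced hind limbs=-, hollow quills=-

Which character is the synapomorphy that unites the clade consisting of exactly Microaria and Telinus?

The outgroup has state '-' for every character, so '+' is the derived state throughout.
gular pouch: derived state '+' in Sclerinus only — an autapomorphy, so it tells us nothing about relationships among taxa.
All ingroup taxa share the derived state '+' for stipules present; it defines the ingroup but does not resolve relationships within it.
fused pelvic girdle: derived state '+' in Aelella and Telura only — synapomorphy for {Aelella, Telura}.
reduced hind limbs: derived state '+' in Microaria, Sclerinus, and Telinus only — synapomorphy for {Microaria, Sclerinus, Telinus}.
hollow quills: derived state '+' in Microaria and Telinus only — synapomorphy for {Microaria, Telinus}.
Most parsimonious ingroup topology: (((Telinus,Microaria),Sclerinus),(Telura,Aelella)).
The clade {Microaria, Telinus} is supported by hollow quills: its derived state '+' occurs in exactly those taxa and in no other taxon (including the outgroup).

hollow quills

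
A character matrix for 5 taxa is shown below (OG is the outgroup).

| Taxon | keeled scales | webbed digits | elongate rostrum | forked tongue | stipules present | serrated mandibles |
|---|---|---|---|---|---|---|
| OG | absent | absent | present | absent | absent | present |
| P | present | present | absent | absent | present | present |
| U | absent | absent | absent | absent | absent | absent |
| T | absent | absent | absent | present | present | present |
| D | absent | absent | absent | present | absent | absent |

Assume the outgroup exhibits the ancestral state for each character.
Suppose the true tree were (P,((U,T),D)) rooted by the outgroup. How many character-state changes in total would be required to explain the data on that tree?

Map each character onto (P,((U,T),D)) (rooted by OG) and count the minimum state changes it requires (Fitch parsimony):
keeled scales: 1; webbed digits: 1; elongate rostrum: 1; forked tongue: 2; stipules present: 2; serrated mandibles: 2.
Total tree length = 9.

9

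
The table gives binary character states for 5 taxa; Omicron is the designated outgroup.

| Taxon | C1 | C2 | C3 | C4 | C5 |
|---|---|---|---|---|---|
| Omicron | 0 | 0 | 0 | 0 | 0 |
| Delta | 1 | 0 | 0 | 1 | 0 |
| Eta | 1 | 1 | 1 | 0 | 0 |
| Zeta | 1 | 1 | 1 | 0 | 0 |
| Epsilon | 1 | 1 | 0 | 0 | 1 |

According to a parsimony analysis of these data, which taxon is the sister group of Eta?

Zeta

The outgroup has state '0' for every character, so '1' is the derived state throughout.
All ingroup taxa share the derived state '1' for C1; it defines the ingroup but does not resolve relationships within it.
C2: derived state '1' in Epsilon, Eta, and Zeta only — synapomorphy for {Epsilon, Eta, Zeta}.
Only Eta and Zeta show the derived state '1' for C3, supporting them as a clade.
C4: derived state '1' in Delta only — an autapomorphy, so it tells us nothing about relationships among taxa.
C5 (derived state '1') is unique to Epsilon (autapomorphy; uninformative for grouping).
Most parsimonious ingroup topology: (Delta,((Eta,Zeta),Epsilon)).
Eta and Zeta form a cherry on this tree, so they are sister taxa.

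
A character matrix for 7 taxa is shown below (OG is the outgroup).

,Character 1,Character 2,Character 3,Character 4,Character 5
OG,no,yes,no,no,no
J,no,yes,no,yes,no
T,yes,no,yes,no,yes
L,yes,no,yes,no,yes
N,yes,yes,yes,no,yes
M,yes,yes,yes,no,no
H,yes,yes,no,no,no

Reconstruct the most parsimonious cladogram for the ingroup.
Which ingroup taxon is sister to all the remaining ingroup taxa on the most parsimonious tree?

Character polarity is set by the outgroup: the derived state is whichever differs from the outgroup's state, so for Character 2 the derived state is 'no', and for the remaining characters it is 'yes'.
Character 1: derived state 'yes' in H, L, M, N, and T only — synapomorphy for {H, L, M, N, T}.
Only L and T show the derived state 'no' for Character 2, supporting them as a clade.
Character 3: derived state 'yes' in L, M, N, and T only — synapomorphy for {L, M, N, T}.
Character 4: derived state 'yes' in J only — an autapomorphy, so it tells us nothing about relationships among taxa.
Character 5: derived state 'yes' in L, N, and T only — synapomorphy for {L, N, T}.
Most parsimonious ingroup topology: (J,((((T,L),N),M),H)).
J is sister to the clade containing all other ingroup taxa, so it is the earliest-diverging (most basal) ingroup lineage.

J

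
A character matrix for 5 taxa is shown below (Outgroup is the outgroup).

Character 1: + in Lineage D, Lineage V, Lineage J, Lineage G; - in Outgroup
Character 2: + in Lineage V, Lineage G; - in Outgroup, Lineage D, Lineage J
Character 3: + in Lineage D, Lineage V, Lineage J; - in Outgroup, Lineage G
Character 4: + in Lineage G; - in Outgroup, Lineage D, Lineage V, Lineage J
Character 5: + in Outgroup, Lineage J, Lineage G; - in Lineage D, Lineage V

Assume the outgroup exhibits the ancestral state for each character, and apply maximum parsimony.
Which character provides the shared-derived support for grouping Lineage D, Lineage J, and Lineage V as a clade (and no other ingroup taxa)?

Character polarity is set by the outgroup: the derived state is whichever differs from the outgroup's state, so for Character 5 the derived state is '-', and for the remaining characters it is '+'.
All ingroup taxa share the derived state '+' for Character 1; it defines the ingroup but does not resolve relationships within it.
Character 2 (state '+') occurs in Lineage G and Lineage V but conflicts with the nesting implied by the other characters — most parsimoniously interpreted as homoplasy.
Character 3 (derived state '+') is shared by Lineage D, Lineage J, and Lineage V — a synapomorphy uniting that clade.
Character 4 (derived state '+') is unique to Lineage G (autapomorphy; uninformative for grouping).
Character 5 (derived state '-') is shared by Lineage D and Lineage V — a synapomorphy uniting that clade.
Most parsimonious ingroup topology: (((Lineage D,Lineage V),Lineage J),Lineage G).
The clade {Lineage D, Lineage J, Lineage V} is supported by Character 3: its derived state '+' occurs in exactly those taxa and in no other taxon (including the outgroup).

Character 3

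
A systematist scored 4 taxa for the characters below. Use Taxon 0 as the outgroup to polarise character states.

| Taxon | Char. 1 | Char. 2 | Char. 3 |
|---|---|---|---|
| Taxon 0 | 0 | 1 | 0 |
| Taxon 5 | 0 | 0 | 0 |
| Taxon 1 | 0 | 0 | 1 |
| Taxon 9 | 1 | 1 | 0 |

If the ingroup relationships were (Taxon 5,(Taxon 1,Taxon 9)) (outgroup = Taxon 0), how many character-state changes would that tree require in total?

Map each character onto (Taxon 5,(Taxon 1,Taxon 9)) (rooted by Taxon 0) and count the minimum state changes it requires (Fitch parsimony):
Char. 1: 1; Char. 2: 2; Char. 3: 1.
Total tree length = 4.

4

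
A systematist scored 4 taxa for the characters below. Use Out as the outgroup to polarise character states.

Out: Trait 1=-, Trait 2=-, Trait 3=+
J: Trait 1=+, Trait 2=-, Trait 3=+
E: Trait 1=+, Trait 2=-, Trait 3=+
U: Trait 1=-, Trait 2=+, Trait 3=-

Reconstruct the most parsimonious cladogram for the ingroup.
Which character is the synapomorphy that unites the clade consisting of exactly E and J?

Trait 1

Character polarity is set by the outgroup: the derived state is whichever differs from the outgroup's state, so for Trait 3 the derived state is '-', and for the remaining characters it is '+'.
Only E and J show the derived state '+' for Trait 1, supporting them as a clade.
Trait 2: derived state '+' in U only — an autapomorphy, so it tells us nothing about relationships among taxa.
Trait 3 (derived state '-') is unique to U (autapomorphy; uninformative for grouping).
Most parsimonious ingroup topology: ((J,E),U).
The clade {E, J} is supported by Trait 1: its derived state '+' occurs in exactly those taxa and in no other taxon (including the outgroup).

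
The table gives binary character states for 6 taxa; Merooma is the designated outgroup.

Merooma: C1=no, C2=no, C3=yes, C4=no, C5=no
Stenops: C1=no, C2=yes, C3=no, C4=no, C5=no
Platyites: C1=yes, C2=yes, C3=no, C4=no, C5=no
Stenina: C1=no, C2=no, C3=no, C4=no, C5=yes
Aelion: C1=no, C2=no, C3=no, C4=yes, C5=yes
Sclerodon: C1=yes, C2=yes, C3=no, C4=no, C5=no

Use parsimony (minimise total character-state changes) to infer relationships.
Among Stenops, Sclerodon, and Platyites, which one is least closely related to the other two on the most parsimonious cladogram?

Stenops

Character polarity is set by the outgroup: the derived state is whichever differs from the outgroup's state, so for C3 the derived state is 'no', and for the remaining characters it is 'yes'.
C1 (derived state 'yes') is shared by Platyites and Sclerodon — a synapomorphy uniting that clade.
Only Platyites, Sclerodon, and Stenops show the derived state 'yes' for C2, supporting them as a clade.
All ingroup taxa share the derived state 'no' for C3; it defines the ingroup but does not resolve relationships within it.
C4 (derived state 'yes') is unique to Aelion (autapomorphy; uninformative for grouping).
C5: derived state 'yes' in Aelion and Stenina only — synapomorphy for {Aelion, Stenina}.
Most parsimonious ingroup topology: ((Stenops,(Platyites,Sclerodon)),(Stenina,Aelion)).
Platyites and Sclerodon share a more recent common ancestor with each other than either does with Stenops, so Stenops is the least closely related of the three.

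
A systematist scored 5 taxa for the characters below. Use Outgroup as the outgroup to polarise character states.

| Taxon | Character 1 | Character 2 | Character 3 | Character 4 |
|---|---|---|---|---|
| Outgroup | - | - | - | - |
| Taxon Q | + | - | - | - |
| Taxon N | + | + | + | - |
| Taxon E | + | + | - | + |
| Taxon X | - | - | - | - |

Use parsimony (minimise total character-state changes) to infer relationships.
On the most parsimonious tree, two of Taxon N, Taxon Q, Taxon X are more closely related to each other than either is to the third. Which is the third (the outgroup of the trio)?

The outgroup has state '-' for every character, so '+' is the derived state throughout.
Character 1 (derived state '+') is shared by Taxon E, Taxon N, and Taxon Q — a synapomorphy uniting that clade.
Only Taxon E and Taxon N show the derived state '+' for Character 2, supporting them as a clade.
Character 3 (derived state '+') is unique to Taxon N (autapomorphy; uninformative for grouping).
Character 4 (derived state '+') is unique to Taxon E (autapomorphy; uninformative for grouping).
Most parsimonious ingroup topology: ((Taxon Q,(Taxon N,Taxon E)),Taxon X).
Taxon Q and Taxon N share a more recent common ancestor with each other than either does with Taxon X, so Taxon X is the least closely related of the three.

Taxon X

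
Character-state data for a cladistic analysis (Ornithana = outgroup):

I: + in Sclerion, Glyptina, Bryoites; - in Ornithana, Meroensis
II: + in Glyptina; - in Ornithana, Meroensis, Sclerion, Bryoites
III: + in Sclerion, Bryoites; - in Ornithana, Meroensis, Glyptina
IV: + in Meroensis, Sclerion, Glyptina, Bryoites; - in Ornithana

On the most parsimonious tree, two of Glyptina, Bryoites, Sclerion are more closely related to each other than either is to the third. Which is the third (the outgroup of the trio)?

The outgroup has state '-' for every character, so '+' is the derived state throughout.
I (derived state '+') is shared by Bryoites, Glyptina, and Sclerion — a synapomorphy uniting that clade.
II (derived state '+') is unique to Glyptina (autapomorphy; uninformative for grouping).
III (derived state '+') is shared by Bryoites and Sclerion — a synapomorphy uniting that clade.
IV (derived state '+') is shared by all ingroup taxa — unites the whole ingroup.
Most parsimonious ingroup topology: (Meroensis,((Sclerion,Bryoites),Glyptina)).
Sclerion and Bryoites share a more recent common ancestor with each other than either does with Glyptina, so Glyptina is the least closely related of the three.

Glyptina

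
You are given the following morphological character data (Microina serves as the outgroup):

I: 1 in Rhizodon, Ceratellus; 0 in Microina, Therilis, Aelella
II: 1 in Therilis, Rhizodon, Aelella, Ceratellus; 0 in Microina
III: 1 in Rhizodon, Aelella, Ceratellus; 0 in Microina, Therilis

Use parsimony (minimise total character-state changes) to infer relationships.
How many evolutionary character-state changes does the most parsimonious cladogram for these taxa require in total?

3

The outgroup has state '0' for every character, so '1' is the derived state throughout.
Only Ceratellus and Rhizodon show the derived state '1' for I, supporting them as a clade.
II (derived state '1') is shared by all ingroup taxa — unites the whole ingroup.
Only Aelella, Ceratellus, and Rhizodon show the derived state '1' for III, supporting them as a clade.
Most parsimonious ingroup topology: (Therilis,((Rhizodon,Ceratellus),Aelella)).
Changes per character on this tree: I: 1; II: 1; III: 1.
Total = 3.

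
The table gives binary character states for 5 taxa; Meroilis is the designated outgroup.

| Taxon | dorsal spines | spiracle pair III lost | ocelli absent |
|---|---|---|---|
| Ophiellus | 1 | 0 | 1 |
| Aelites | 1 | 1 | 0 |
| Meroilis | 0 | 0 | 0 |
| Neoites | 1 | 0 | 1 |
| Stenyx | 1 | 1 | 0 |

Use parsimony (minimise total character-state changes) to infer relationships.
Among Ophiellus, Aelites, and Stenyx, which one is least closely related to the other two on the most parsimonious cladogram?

Ophiellus

The outgroup has state '0' for every character, so '1' is the derived state throughout.
All ingroup taxa share the derived state '1' for dorsal spines; it defines the ingroup but does not resolve relationships within it.
spiracle pair III lost (derived state '1') is shared by Aelites and Stenyx — a synapomorphy uniting that clade.
Only Neoites and Ophiellus show the derived state '1' for ocelli absent, supporting them as a clade.
Most parsimonious ingroup topology: ((Stenyx,Aelites),(Neoites,Ophiellus)).
Stenyx and Aelites share a more recent common ancestor with each other than either does with Ophiellus, so Ophiellus is the least closely related of the three.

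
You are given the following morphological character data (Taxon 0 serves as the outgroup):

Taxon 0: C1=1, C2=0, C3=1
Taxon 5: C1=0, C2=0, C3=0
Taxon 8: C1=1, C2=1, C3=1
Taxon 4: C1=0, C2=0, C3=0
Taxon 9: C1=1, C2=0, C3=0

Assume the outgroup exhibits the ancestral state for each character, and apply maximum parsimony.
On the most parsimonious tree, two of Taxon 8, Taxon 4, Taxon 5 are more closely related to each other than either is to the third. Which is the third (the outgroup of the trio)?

Taxon 8

Character polarity is set by the outgroup: the derived state is whichever differs from the outgroup's state, so for C1, C3 the derived state is '0', and for the remaining characters it is '1'.
C1 (derived state '0') is shared by Taxon 4 and Taxon 5 — a synapomorphy uniting that clade.
C2 (derived state '1') is unique to Taxon 8 (autapomorphy; uninformative for grouping).
Only Taxon 4, Taxon 5, and Taxon 9 show the derived state '0' for C3, supporting them as a clade.
Most parsimonious ingroup topology: (((Taxon 5,Taxon 4),Taxon 9),Taxon 8).
Taxon 4 and Taxon 5 share a more recent common ancestor with each other than either does with Taxon 8, so Taxon 8 is the least closely related of the three.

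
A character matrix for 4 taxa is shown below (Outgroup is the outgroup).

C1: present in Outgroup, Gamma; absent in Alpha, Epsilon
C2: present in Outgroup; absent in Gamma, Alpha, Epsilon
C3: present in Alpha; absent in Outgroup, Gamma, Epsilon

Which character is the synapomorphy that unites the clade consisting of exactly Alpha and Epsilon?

C1

Character polarity is set by the outgroup: the derived state is whichever differs from the outgroup's state, so for C1, C2 the derived state is 'absent', and for the remaining characters it is 'present'.
Only Alpha and Epsilon show the derived state 'absent' for C1, supporting them as a clade.
All ingroup taxa share the derived state 'absent' for C2; it defines the ingroup but does not resolve relationships within it.
C3: derived state 'present' in Alpha only — an autapomorphy, so it tells us nothing about relationships among taxa.
Most parsimonious ingroup topology: (Gamma,(Alpha,Epsilon)).
The clade {Alpha, Epsilon} is supported by C1: its derived state 'absent' occurs in exactly those taxa and in no other taxon (including the outgroup).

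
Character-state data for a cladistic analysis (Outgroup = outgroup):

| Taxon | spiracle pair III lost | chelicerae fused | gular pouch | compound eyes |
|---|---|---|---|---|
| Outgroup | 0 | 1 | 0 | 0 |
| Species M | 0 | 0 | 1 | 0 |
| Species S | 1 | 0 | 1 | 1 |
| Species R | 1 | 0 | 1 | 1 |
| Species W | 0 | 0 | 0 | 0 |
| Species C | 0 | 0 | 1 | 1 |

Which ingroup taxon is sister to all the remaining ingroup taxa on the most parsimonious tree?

Character polarity is set by the outgroup: the derived state is whichever differs from the outgroup's state, so for chelicerae fused the derived state is '0', and for the remaining characters it is '1'.
Only Species R and Species S show the derived state '1' for spiracle pair III lost, supporting them as a clade.
chelicerae fused (derived state '0') is shared by all ingroup taxa — unites the whole ingroup.
gular pouch: derived state '1' in Species C, Species M, Species R, and Species S only — synapomorphy for {Species C, Species M, Species R, Species S}.
Only Species C, Species R, and Species S show the derived state '1' for compound eyes, supporting them as a clade.
Most parsimonious ingroup topology: ((Species M,((Species S,Species R),Species C)),Species W).
Species W is sister to the clade containing all other ingroup taxa, so it is the earliest-diverging (most basal) ingroup lineage.

Species W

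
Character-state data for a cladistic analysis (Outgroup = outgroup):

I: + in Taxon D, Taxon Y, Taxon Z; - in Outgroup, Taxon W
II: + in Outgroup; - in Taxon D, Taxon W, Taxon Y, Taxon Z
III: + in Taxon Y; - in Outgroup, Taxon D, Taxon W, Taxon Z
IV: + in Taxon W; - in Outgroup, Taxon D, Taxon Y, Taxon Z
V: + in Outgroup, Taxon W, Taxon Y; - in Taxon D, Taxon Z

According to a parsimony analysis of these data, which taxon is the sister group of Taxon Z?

Character polarity is set by the outgroup: the derived state is whichever differs from the outgroup's state, so for II, V the derived state is '-', and for the remaining characters it is '+'.
I (derived state '+') is shared by Taxon D, Taxon Y, and Taxon Z — a synapomorphy uniting that clade.
All ingroup taxa share the derived state '-' for II; it defines the ingroup but does not resolve relationships within it.
III: derived state '+' in Taxon Y only — an autapomorphy, so it tells us nothing about relationships among taxa.
IV (derived state '+') is unique to Taxon W (autapomorphy; uninformative for grouping).
Only Taxon D and Taxon Z show the derived state '-' for V, supporting them as a clade.
Most parsimonious ingroup topology: (((Taxon D,Taxon Z),Taxon Y),Taxon W).
Taxon Z and Taxon D form a cherry on this tree, so they are sister taxa.

Taxon D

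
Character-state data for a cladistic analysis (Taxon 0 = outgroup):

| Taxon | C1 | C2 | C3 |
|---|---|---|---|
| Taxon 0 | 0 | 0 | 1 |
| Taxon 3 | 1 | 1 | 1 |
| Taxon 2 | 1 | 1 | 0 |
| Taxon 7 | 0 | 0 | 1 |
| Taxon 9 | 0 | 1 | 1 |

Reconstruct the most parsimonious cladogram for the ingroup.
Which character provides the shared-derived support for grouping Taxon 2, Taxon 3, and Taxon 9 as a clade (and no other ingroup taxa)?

Character polarity is set by the outgroup: the derived state is whichever differs from the outgroup's state, so for C3 the derived state is '0', and for the remaining characters it is '1'.
Only Taxon 2 and Taxon 3 show the derived state '1' for C1, supporting them as a clade.
Only Taxon 2, Taxon 3, and Taxon 9 show the derived state '1' for C2, supporting them as a clade.
C3 (derived state '0') is unique to Taxon 2 (autapomorphy; uninformative for grouping).
Most parsimonious ingroup topology: (((Taxon 3,Taxon 2),Taxon 9),Taxon 7).
The clade {Taxon 2, Taxon 3, Taxon 9} is supported by C2: its derived state '1' occurs in exactly those taxa and in no other taxon (including the outgroup).

C2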